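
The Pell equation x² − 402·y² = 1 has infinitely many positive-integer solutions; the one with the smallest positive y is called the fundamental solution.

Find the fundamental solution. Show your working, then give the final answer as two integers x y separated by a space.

d=402: √d = [20; 20,40] (ℓ=2, even), read p_1/q_1
i=0: a=20 ⇒ p=20, q=1
i=1: a=20 ⇒ p=401, q=20
(x₁, y₁) = (401, 20);  401² − 402·20² = 1 ✓

401 20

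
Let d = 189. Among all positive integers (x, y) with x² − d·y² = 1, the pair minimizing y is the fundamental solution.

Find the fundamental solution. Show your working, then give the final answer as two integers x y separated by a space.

55 4

[13; 1,2,1,26] for √189; ℓ=4 ⇒ convergent index 3
i=0: a=13 ⇒ p=13, q=1
i=1: a=1 ⇒ p=14, q=1
i=2: a=2 ⇒ p=41, q=3
i=3: a=1 ⇒ p=55, q=4
fundamental: x₁=55, y₁=4  (since 3025 − 189·16 = 1)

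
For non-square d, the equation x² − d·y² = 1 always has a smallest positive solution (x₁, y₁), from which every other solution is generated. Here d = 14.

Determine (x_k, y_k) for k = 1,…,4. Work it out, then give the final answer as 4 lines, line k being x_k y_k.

[3; 1,2,1,6] for √14; ℓ=4 ⇒ convergent index 3
k=0  a_k=3  p_k/q_k = 3/1
k=1  a_k=1  p_k/q_k = 4/1
k=2  a_k=2  p_k/q_k = 11/3
k=3  a_k=1  p_k/q_k = 15/4
fundamental: x₁=15, y₁=4  (since 225 − 14·16 = 1)
n=2: (15,4)∘(15,4) = (15·15+14·4·4, 15·4+4·15) = (449,120)
n=3: (449,120)∘(15,4) = (15·449+14·4·120, 15·120+4·449) = (13455,3596)
n=4: (13455,3596)∘(15,4) = (15·13455+14·4·3596, 15·3596+4·13455) = (403201,107760)

15 4
449 120
13455 3596
403201 107760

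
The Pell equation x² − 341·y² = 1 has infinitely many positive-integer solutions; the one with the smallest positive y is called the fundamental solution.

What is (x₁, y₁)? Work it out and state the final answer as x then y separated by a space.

10626551 575460

[18; 2,6,1,8,2,…,6,2,36] for √341; ℓ=14 ⇒ convergent index 13
a_0=18:  p_0=18·1+0=18,  q_0=18·0+1=1
a_1=2:  p_1=2·18+1=37,  q_1=2·1+0=2
a_2=6:  p_2=6·37+18=240,  q_2=6·2+1=13
a_3=1:  p_3=1·240+37=277,  q_3=1·13+2=15
a_4=8:  p_4=8·277+240=2456,  q_4=8·15+13=133
a_5=2:  p_5=2·2456+277=5189,  q_5=2·133+15=281
…
a_7=2:  p_7=2·7645+5189=20479,  q_7=2·414+281=1109
a_8=1:  p_8=1·20479+7645=28124,  q_8=1·1109+414=1523
a_9=2:  p_9=2·28124+20479=76727,  q_9=2·1523+1109=4155
…
a_11=1:  p_11=1·641940+76727=718667,  q_11=1·34763+4155=38918
a_12=6:  p_12=6·718667+641940=4953942,  q_12=6·38918+34763=268271
a_13=2:  p_13=2·4953942+718667=10626551,  q_13=2·268271+38918=575460
fundamental: x₁=10626551, y₁=575460  (since 112923586155601 − 341·331154211600 = 1)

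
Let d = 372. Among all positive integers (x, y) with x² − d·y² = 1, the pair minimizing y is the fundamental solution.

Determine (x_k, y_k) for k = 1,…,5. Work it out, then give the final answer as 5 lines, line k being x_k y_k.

d=372: √d = [19; 3,2,12,2,3,38] (ℓ=6, even), read p_5/q_5
a_0=19:  p_0=19·1+0=19,  q_0=19·0+1=1
…
a_3=12:  p_3=12·135+58=1678,  q_3=12·7+3=87
a_4=2:  p_4=2·1678+135=3491,  q_4=2·87+7=181
a_5=3:  p_5=3·3491+1678=12151,  q_5=3·181+87=630
→ (12151, 630).  Check: 12151²=147646801, 372·630²=147646800, difference 1.
n=2: (12151,630)∘(12151,630) = (12151·12151+372·630·630, 12151·630+630·12151) = (295293601,15310260)
n=3: (295293601,15310260)∘(12151,630) = (12151·295293601+372·630·15310260, 12151·15310260+630·295293601) = (7176225079351,372069937890)
n=4: (7176225079351,372069937890)∘(12151,630) = (12151·7176225079351+372·630·372069937890, 12151·372069937890+630·7176225079351) = (174396621583094401,9042043615292520)
n=5: (174396621583094401,9042043615292520)∘(12151,630) = (12151·174396621583094401+372·630·9042043615292520, 12151·9042043615292520+630·174396621583094401) = (4238186690536135053751,219739743566768883150)

12151 630
295293601 15310260
7176225079351 372069937890
174396621583094401 9042043615292520
4238186690536135053751 219739743566768883150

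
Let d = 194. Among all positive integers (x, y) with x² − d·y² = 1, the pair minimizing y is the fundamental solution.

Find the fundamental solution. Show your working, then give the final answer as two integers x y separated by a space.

d=194: √d = [13; 1,12,1,26] (ℓ=4, even), read p_3/q_3
i=0: a=13 ⇒ p=13, q=1
i=1: a=1 ⇒ p=14, q=1
i=2: a=12 ⇒ p=181, q=13
i=3: a=1 ⇒ p=195, q=14
fundamental: x₁=195, y₁=14  (since 38025 − 194·196 = 1)

195 14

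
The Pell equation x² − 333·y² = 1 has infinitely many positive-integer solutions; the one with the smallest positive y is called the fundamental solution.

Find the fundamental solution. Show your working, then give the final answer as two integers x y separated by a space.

[18; 4,36] for √333; ℓ=2 ⇒ convergent index 1
a_0=18:  p_0=18·1+0=18,  q_0=18·0+1=1
a_1=4:  p_1=4·18+1=73,  q_1=4·1+0=4
fundamental: x₁=73, y₁=4  (since 5329 − 333·16 = 1)

73 4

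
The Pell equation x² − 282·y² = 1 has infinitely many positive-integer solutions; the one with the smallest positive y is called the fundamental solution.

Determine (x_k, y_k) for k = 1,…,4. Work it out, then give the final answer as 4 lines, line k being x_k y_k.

[16; 1,3,1,4,1,3,1,32] for √282; ℓ=8 ⇒ convergent index 7
k=0  a_k=16  p_k/q_k = 16/1
…
k=3  a_k=1  p_k/q_k = 84/5
k=4  a_k=4  p_k/q_k = 403/24
k=5  a_k=1  p_k/q_k = 487/29
k=6  a_k=3  p_k/q_k = 1864/111
k=7  a_k=1  p_k/q_k = 2351/140
→ (2351, 140).  Check: 2351²=5527201, 282·140²=5527200, difference 1.
(x_2, y_2) = (2351·2351 + 282·140·140, 2351·140 + 140·2351) = (11054401, 658280)
(x_3, y_3) = (2351·11054401 + 282·140·658280, 2351·658280 + 140·11054401) = (51977791151, 3095232420)
(x_4, y_4) = (2351·51977791151 + 282·140·3095232420, 2351·3095232420 + 140·51977791151) = (244399562937601, 14553782180560)

2351 140
11054401 658280
51977791151 3095232420
244399562937601 14553782180560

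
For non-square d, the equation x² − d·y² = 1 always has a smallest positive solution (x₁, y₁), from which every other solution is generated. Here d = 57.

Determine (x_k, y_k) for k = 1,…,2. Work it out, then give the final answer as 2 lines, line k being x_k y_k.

151 20
45601 6040

√57 → a₀=7, period (1,1,4,1,1,14); ℓ=6 even so k=5
step 0: (7, 1)  from 7·(1,0) + (0,1)
step 1: (8, 1)  from 1·(7,1) + (1,0)
step 2: (15, 2)  from 1·(8,1) + (7,1)
…
step 4: (83, 11)  from 1·(68,9) + (15,2)
step 5: (151, 20)  from 1·(83,11) + (68,9)
fundamental: x₁=151, y₁=20  (since 22801 − 57·400 = 1)
(151+20√57)^2 = 45601 + 6040√57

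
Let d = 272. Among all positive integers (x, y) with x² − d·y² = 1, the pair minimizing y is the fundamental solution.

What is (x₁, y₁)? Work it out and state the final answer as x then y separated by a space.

33 2

d=272: √d = [16; 2,32] (ℓ=2, even), read p_1/q_1
a_0=16:  p_0=16·1+0=16,  q_0=16·0+1=1
a_1=2:  p_1=2·16+1=33,  q_1=2·1+0=2
fundamental: x₁=33, y₁=2  (since 1089 − 272·4 = 1)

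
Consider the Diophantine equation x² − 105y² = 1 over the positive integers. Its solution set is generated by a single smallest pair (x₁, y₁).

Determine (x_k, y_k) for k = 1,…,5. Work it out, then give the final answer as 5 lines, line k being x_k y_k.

d=105: √d = [10; 4,20] (ℓ=2, even), read p_1/q_1
a_0=10:  p_0=10·1+0=10,  q_0=10·0+1=1
a_1=4:  p_1=4·10+1=41,  q_1=4·1+0=4
(x₁, y₁) = (41, 4);  41² − 105·4² = 1 ✓
n=2: (41,4)∘(41,4) = (41·41+105·4·4, 41·4+4·41) = (3361,328)
n=3: (3361,328)∘(41,4) = (41·3361+105·4·328, 41·328+4·3361) = (275561,26892)
n=4: (275561,26892)∘(41,4) = (41·275561+105·4·26892, 41·26892+4·275561) = (22592641,2204816)
n=5: (22592641,2204816)∘(41,4) = (41·22592641+105·4·2204816, 41·2204816+4·22592641) = (1852321001,180768020)

41 4
3361 328
275561 26892
22592641 2204816
1852321001 180768020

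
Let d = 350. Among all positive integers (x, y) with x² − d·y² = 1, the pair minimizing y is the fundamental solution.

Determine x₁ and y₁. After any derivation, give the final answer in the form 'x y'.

[18; 1,2,2,2,1,36] for √350; ℓ=6 ⇒ convergent index 5
k=0  a_k=18  p_k/q_k = 18/1
k=1  a_k=1  p_k/q_k = 19/1
…
k=3  a_k=2  p_k/q_k = 131/7
k=4  a_k=2  p_k/q_k = 318/17
k=5  a_k=1  p_k/q_k = 449/24
fundamental: x₁=449, y₁=24  (since 201601 − 350·576 = 1)

449 24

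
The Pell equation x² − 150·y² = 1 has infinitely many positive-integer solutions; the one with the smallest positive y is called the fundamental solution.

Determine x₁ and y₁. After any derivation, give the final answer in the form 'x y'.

[12; 4,24] for √150; ℓ=2 ⇒ convergent index 1
a_0=12:  p_0=12·1+0=12,  q_0=12·0+1=1
a_1=4:  p_1=4·12+1=49,  q_1=4·1+0=4
→ (49, 4).  Check: 49²=2401, 150·4²=2400, difference 1.

49 4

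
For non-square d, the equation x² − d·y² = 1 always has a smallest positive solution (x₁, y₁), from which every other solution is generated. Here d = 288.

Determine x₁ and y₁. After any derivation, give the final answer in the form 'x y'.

17 1

√288 → a₀=16, period (1,32); ℓ=2 even so k=1
k=0  a_k=16  p_k/q_k = 16/1
k=1  a_k=1  p_k/q_k = 17/1
→ (17, 1).  Check: 17²=289, 288·1²=288, difference 1.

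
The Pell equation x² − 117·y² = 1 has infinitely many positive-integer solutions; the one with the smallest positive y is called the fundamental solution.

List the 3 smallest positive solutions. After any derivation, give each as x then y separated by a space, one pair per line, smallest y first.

d=117: √d = [10; 1,4,2,4,1,20] (ℓ=6, even), read p_5/q_5
step 0: (10, 1)  from 10·(1,0) + (0,1)
step 1: (11, 1)  from 1·(10,1) + (1,0)
step 2: (54, 5)  from 4·(11,1) + (10,1)
step 3: (119, 11)  from 2·(54,5) + (11,1)
step 4: (530, 49)  from 4·(119,11) + (54,5)
step 5: (649, 60)  from 1·(530,49) + (119,11)
fundamental: x₁=649, y₁=60  (since 421201 − 117·3600 = 1)
n=2: (649,60)∘(649,60) = (649·649+117·60·60, 649·60+60·649) = (842401,77880)
n=3: (842401,77880)∘(649,60) = (649·842401+117·60·77880, 649·77880+60·842401) = (1093435849,101088180)

649 60
842401 77880
1093435849 101088180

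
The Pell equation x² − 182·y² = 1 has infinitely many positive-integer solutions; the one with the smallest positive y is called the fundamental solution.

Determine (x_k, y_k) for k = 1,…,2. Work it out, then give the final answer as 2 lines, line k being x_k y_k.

27 2
1457 108

d=182: √d = [13; 2,26] (ℓ=2, even), read p_1/q_1
k=0  a_k=13  p_k/q_k = 13/1
k=1  a_k=2  p_k/q_k = 27/2
→ (27, 2).  Check: 27²=729, 182·2²=728, difference 1.
n=2: (27,2)∘(27,2) = (27·27+182·2·2, 27·2+2·27) = (1457,108)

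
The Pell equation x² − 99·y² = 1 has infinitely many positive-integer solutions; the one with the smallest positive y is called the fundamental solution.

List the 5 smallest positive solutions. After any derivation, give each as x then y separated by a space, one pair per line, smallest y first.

√99 → a₀=9, period (1,18); ℓ=2 even so k=1
k=0  a_k=9  p_k/q_k = 9/1
k=1  a_k=1  p_k/q_k = 10/1
→ (10, 1).  Check: 10²=100, 99·1²=99, difference 1.
(10+1√99)^2 = 199 + 20√99
(10+1√99)^3 = 3970 + 399√99
(10+1√99)^4 = 79201 + 7960√99
(10+1√99)^5 = 1580050 + 158801√99

10 1
199 20
3970 399
79201 7960
1580050 158801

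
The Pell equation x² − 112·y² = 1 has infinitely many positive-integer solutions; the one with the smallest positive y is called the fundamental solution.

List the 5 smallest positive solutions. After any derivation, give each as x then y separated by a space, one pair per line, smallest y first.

d=112: √d = [10; 1,1,2,1,1,20] (ℓ=6, even), read p_5/q_5
k=0  a_k=10  p_k/q_k = 10/1
k=1  a_k=1  p_k/q_k = 11/1
k=2  a_k=1  p_k/q_k = 21/2
k=3  a_k=2  p_k/q_k = 53/5
k=4  a_k=1  p_k/q_k = 74/7
k=5  a_k=1  p_k/q_k = 127/12
→ (127, 12).  Check: 127²=16129, 112·12²=16128, difference 1.
n=2: (127,12)∘(127,12) = (127·127+112·12·12, 127·12+12·127) = (32257,3048)
n=3: (32257,3048)∘(127,12) = (127·32257+112·12·3048, 127·3048+12·32257) = (8193151,774180)
n=4: (8193151,774180)∘(127,12) = (127·8193151+112·12·774180, 127·774180+12·8193151) = (2081028097,196638672)
n=5: (2081028097,196638672)∘(127,12) = (127·2081028097+112·12·196638672, 127·196638672+12·2081028097) = (528572943487,49945448508)

127 12
32257 3048
8193151 774180
2081028097 196638672
528572943487 49945448508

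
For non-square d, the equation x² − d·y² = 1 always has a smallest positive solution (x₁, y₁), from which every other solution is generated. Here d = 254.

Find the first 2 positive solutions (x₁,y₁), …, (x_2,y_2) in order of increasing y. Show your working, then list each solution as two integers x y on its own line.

√254 = [15; 1,14,1,30, …], period ℓ=4 (even) → k=3
k=0  a_k=15  p_k/q_k = 15/1
k=1  a_k=1  p_k/q_k = 16/1
k=2  a_k=14  p_k/q_k = 239/15
k=3  a_k=1  p_k/q_k = 255/16
(x₁, y₁) = (255, 16);  255² − 254·16² = 1 ✓
n=2: (255,16)∘(255,16) = (255·255+254·16·16, 255·16+16·255) = (130049,8160)

255 16
130049 8160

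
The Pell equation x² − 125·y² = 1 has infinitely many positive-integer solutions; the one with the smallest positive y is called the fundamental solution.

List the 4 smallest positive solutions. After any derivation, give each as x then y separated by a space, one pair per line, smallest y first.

930249 83204
1730726404001 154800875592
3220013013190122249 288006719437081612
5990827771012465337616001 535835925499096664087184

√125 = [11; 5,1,1,5,22, …], period ℓ=5 (odd) → k=9
i=0: a=11 ⇒ p=11, q=1
…
i=2: a=1 ⇒ p=67, q=6
i=3: a=1 ⇒ p=123, q=11
i=4: a=5 ⇒ p=682, q=61
i=5: a=22 ⇒ p=15127, q=1353
i=6: a=5 ⇒ p=76317, q=6826
i=7: a=1 ⇒ p=91444, q=8179
i=8: a=1 ⇒ p=167761, q=15005
i=9: a=5 ⇒ p=930249, q=83204
fundamental: x₁=930249, y₁=83204  (since 865363202001 − 125·6922905616 = 1)
k=2:  x_2 = 930249·930249+125·83204·83204 = 1730726404001,  y_2 = 930249·83204+83204·930249 = 154800875592
k=3:  x_3 = 930249·1730726404001+125·83204·154800875592 = 3220013013190122249,  y_3 = 930249·154800875592+83204·1730726404001 = 288006719437081612
k=4:  x_4 = 930249·3220013013190122249+125·83204·288006719437081612 = 5990827771012465337616001,  y_4 = 930249·288006719437081612+83204·3220013013190122249 = 535835925499096664087184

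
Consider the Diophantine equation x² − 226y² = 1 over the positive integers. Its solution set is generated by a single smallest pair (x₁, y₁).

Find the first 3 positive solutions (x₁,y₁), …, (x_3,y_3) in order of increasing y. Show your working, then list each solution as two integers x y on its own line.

451 30
406801 27060
366934051 24408090

√226 = [15; 30, …], period ℓ=1 (odd) → k=1
k=0  a_k=15  p_k/q_k = 15/1
k=1  a_k=30  p_k/q_k = 451/30
fundamental: x₁=451, y₁=30  (since 203401 − 226·900 = 1)
k=2:  x_2 = 451·451+226·30·30 = 406801,  y_2 = 451·30+30·451 = 27060
k=3:  x_3 = 451·406801+226·30·27060 = 366934051,  y_3 = 451·27060+30·406801 = 24408090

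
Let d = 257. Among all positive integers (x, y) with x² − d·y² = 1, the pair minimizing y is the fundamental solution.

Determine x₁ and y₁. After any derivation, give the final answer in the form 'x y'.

d=257: √d = [16; 32] (ℓ=1, odd), read p_1/q_1
step 0: (16, 1)  from 16·(1,0) + (0,1)
step 1: (513, 32)  from 32·(16,1) + (1,0)
→ (513, 32).  Check: 513²=263169, 257·32²=263168, difference 1.

513 32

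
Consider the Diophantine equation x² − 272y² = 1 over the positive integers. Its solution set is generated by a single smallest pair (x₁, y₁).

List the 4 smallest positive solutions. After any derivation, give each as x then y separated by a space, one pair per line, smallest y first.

d=272: √d = [16; 2,32] (ℓ=2, even), read p_1/q_1
k=0  a_k=16  p_k/q_k = 16/1
k=1  a_k=2  p_k/q_k = 33/2
(x₁, y₁) = (33, 2);  33² − 272·2² = 1 ✓
k=2:  x_2 = 33·33+272·2·2 = 2177,  y_2 = 33·2+2·33 = 132
k=3:  x_3 = 33·2177+272·2·132 = 143649,  y_3 = 33·132+2·2177 = 8710
k=4:  x_4 = 33·143649+272·2·8710 = 9478657,  y_4 = 33·8710+2·143649 = 574728

33 2
2177 132
143649 8710
9478657 574728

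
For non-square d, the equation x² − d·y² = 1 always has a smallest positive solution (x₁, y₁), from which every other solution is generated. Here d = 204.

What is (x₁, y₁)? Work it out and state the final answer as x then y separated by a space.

√204 → a₀=14, period (3,1,1,6,1,1,3,28); ℓ=8 even so k=7
k=0  a_k=14  p_k/q_k = 14/1
…
k=2  a_k=1  p_k/q_k = 57/4
k=3  a_k=1  p_k/q_k = 100/7
k=4  a_k=6  p_k/q_k = 657/46
k=5  a_k=1  p_k/q_k = 757/53
k=6  a_k=1  p_k/q_k = 1414/99
k=7  a_k=3  p_k/q_k = 4999/350
→ (4999, 350).  Check: 4999²=24990001, 204·350²=24990000, difference 1.

4999 350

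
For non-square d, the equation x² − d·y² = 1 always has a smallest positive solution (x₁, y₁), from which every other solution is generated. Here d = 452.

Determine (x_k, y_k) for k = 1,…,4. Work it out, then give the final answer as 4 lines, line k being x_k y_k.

1204353 56648
2900932297217 136448377488
6987493029899166849 328664025545553880
16830816386073401651890177 791655010315592455701792

d=452: √d = [21; 3,1,5,3,10,3,5,1,3,42] (ℓ=10, even), read p_9/q_9
a_0=21:  p_0=21·1+0=21,  q_0=21·0+1=1
…
a_2=1:  p_2=1·64+21=85,  q_2=1·3+1=4
…
a_5=10:  p_5=10·1552+489=16009,  q_5=10·73+23=753
a_6=3:  p_6=3·16009+1552=49579,  q_6=3·753+73=2332
a_7=5:  p_7=5·49579+16009=263904,  q_7=5·2332+753=12413
a_8=1:  p_8=1·263904+49579=313483,  q_8=1·12413+2332=14745
a_9=3:  p_9=3·313483+263904=1204353,  q_9=3·14745+12413=56648
fundamental: x₁=1204353, y₁=56648  (since 1450466148609 − 452·3208995904 = 1)
(1204353+56648√452)^2 = 2900932297217 + 136448377488√452
(1204353+56648√452)^3 = 6987493029899166849 + 328664025545553880√452
(1204353+56648√452)^4 = 16830816386073401651890177 + 791655010315592455701792√452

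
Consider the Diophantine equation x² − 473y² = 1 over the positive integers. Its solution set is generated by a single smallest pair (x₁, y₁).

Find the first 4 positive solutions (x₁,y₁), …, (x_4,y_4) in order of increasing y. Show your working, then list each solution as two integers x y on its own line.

√473 → a₀=21, period (1,2,1,42); ℓ=4 even so k=3
k=0  a_k=21  p_k/q_k = 21/1
k=1  a_k=1  p_k/q_k = 22/1
k=2  a_k=2  p_k/q_k = 65/3
k=3  a_k=1  p_k/q_k = 87/4
(x₁, y₁) = (87, 4);  87² − 473·4² = 1 ✓
k=2:  x_2 = 87·87+473·4·4 = 15137,  y_2 = 87·4+4·87 = 696
k=3:  x_3 = 87·15137+473·4·696 = 2633751,  y_3 = 87·696+4·15137 = 121100
k=4:  x_4 = 87·2633751+473·4·121100 = 458257537,  y_4 = 87·121100+4·2633751 = 21070704

87 4
15137 696
2633751 121100
458257537 21070704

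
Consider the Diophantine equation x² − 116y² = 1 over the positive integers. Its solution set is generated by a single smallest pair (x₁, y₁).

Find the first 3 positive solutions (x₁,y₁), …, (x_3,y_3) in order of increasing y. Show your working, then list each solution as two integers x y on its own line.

√116 = [10; 1,3,2,1,4,1,2,3,1,20, …], period ℓ=10 (even) → k=9
a_0=10:  p_0=10·1+0=10,  q_0=10·0+1=1
…
a_8=3:  p_8=3·2251+797=7550,  q_8=3·209+74=701
a_9=1:  p_9=1·7550+2251=9801,  q_9=1·701+209=910
(x₁, y₁) = (9801, 910);  9801² − 116·910² = 1 ✓
n=2: (9801,910)∘(9801,910) = (9801·9801+116·910·910, 9801·910+910·9801) = (192119201,17837820)
n=3: (192119201,17837820)∘(9801,910) = (9801·192119201+116·910·17837820, 9801·17837820+910·192119201) = (3765920568201,349656946730)

9801 910
192119201 17837820
3765920568201 349656946730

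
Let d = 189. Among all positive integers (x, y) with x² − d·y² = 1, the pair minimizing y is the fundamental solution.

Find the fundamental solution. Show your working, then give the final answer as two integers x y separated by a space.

55 4

√189 → a₀=13, period (1,2,1,26); ℓ=4 even so k=3
step 0: (13, 1)  from 13·(1,0) + (0,1)
step 1: (14, 1)  from 1·(13,1) + (1,0)
step 2: (41, 3)  from 2·(14,1) + (13,1)
step 3: (55, 4)  from 1·(41,3) + (14,1)
fundamental: x₁=55, y₁=4  (since 3025 − 189·16 = 1)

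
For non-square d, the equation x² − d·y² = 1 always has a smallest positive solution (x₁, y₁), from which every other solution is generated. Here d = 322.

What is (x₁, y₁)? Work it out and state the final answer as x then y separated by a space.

323 18

d=322: √d = [17; 1,16,1,34] (ℓ=4, even), read p_3/q_3
k=0  a_k=17  p_k/q_k = 17/1
…
k=2  a_k=16  p_k/q_k = 305/17
k=3  a_k=1  p_k/q_k = 323/18
→ (323, 18).  Check: 323²=104329, 322·18²=104328, difference 1.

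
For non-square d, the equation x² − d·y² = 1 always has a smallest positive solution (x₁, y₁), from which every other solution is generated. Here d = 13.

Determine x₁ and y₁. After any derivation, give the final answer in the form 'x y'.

√13 = [3; 1,1,1,1,6, …], period ℓ=5 (odd) → k=9
step 0: (3, 1)  from 3·(1,0) + (0,1)
step 1: (4, 1)  from 1·(3,1) + (1,0)
step 2: (7, 2)  from 1·(4,1) + (3,1)
step 3: (11, 3)  from 1·(7,2) + (4,1)
step 4: (18, 5)  from 1·(11,3) + (7,2)
…
step 6: (137, 38)  from 1·(119,33) + (18,5)
…
step 8: (393, 109)  from 1·(256,71) + (137,38)
step 9: (649, 180)  from 1·(393,109) + (256,71)
→ (649, 180).  Check: 649²=421201, 13·180²=421200, difference 1.

649 180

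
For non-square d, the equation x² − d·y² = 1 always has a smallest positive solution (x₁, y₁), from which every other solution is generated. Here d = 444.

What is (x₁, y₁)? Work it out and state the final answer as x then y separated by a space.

√444 = [21; 14,42, …], period ℓ=2 (even) → k=1
k=0  a_k=21  p_k/q_k = 21/1
k=1  a_k=14  p_k/q_k = 295/14
fundamental: x₁=295, y₁=14  (since 87025 − 444·196 = 1)

295 14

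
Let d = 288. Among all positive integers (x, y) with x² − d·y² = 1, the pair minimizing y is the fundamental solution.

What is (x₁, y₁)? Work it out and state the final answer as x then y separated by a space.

17 1

[16; 1,32] for √288; ℓ=2 ⇒ convergent index 1
a_0=16:  p_0=16·1+0=16,  q_0=16·0+1=1
a_1=1:  p_1=1·16+1=17,  q_1=1·1+0=1
→ (17, 1).  Check: 17²=289, 288·1²=288, difference 1.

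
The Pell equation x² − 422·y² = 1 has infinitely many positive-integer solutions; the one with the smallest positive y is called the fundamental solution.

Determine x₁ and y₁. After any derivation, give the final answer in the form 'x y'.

7022501 341850

√422 = [20; 1,1,5,2,1,…,1,1,40, …], period ℓ=14 (even) → k=13
a_0=20:  p_0=20·1+0=20,  q_0=20·0+1=1
…
a_3=5:  p_3=5·41+21=226,  q_3=5·2+1=11
a_4=2:  p_4=2·226+41=493,  q_4=2·11+2=24
a_5=1:  p_5=1·493+226=719,  q_5=1·24+11=35
a_6=3:  p_6=3·719+493=2650,  q_6=3·35+24=129
a_7=20:  p_7=20·2650+719=53719,  q_7=20·129+35=2615
…
a_9=1:  p_9=1·163807+53719=217526,  q_9=1·7974+2615=10589
…
a_12=1:  p_12=1·3211821+598859=3810680,  q_12=1·156349+29152=185501
a_13=1:  p_13=1·3810680+3211821=7022501,  q_13=1·185501+156349=341850
→ (7022501, 341850).  Check: 7022501²=49315520295001, 422·341850²=49315520295000, difference 1.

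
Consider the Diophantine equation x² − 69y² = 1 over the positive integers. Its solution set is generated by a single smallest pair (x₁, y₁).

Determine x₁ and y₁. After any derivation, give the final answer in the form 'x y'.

√69 = [8; 3,3,1,4,1,3,3,16, …], period ℓ=8 (even) → k=7
i=0: a=8 ⇒ p=8, q=1
…
i=3: a=1 ⇒ p=108, q=13
…
i=6: a=3 ⇒ p=2384, q=287
i=7: a=3 ⇒ p=7775, q=936
→ (7775, 936).  Check: 7775²=60450625, 69·936²=60450624, difference 1.

7775 936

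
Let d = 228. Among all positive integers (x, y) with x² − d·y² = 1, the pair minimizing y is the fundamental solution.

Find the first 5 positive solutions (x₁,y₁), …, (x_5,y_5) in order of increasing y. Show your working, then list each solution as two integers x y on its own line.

151 10
45601 3020
13771351 912030
4158902401 275430040
1255974753751 83178960050

[15; 10,30] for √228; ℓ=2 ⇒ convergent index 1
a_0=15:  p_0=15·1+0=15,  q_0=15·0+1=1
a_1=10:  p_1=10·15+1=151,  q_1=10·1+0=10
(x₁, y₁) = (151, 10);  151² − 228·10² = 1 ✓
k=2:  x_2 = 151·151+228·10·10 = 45601,  y_2 = 151·10+10·151 = 3020
k=3:  x_3 = 151·45601+228·10·3020 = 13771351,  y_3 = 151·3020+10·45601 = 912030
k=4:  x_4 = 151·13771351+228·10·912030 = 4158902401,  y_4 = 151·912030+10·13771351 = 275430040
k=5:  x_5 = 151·4158902401+228·10·275430040 = 1255974753751,  y_5 = 151·275430040+10·4158902401 = 83178960050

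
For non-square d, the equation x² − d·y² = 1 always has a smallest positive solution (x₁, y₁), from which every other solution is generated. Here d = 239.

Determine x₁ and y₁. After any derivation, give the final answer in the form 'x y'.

d=239: √d = [15; 2,5,1,2,4,15,4,2,1,5,2,30] (ℓ=12, even), read p_11/q_11
step 0: (15, 1)  from 15·(1,0) + (0,1)
step 1: (31, 2)  from 2·(15,1) + (1,0)
step 2: (170, 11)  from 5·(31,2) + (15,1)
step 3: (201, 13)  from 1·(170,11) + (31,2)
…
step 6: (37907, 2452)  from 15·(2489,161) + (572,37)
…
step 10: (2847431, 184185)  from 5·(500258,32359) + (346141,22390)
step 11: (6195120, 400729)  from 2·(2847431,184185) + (500258,32359)
fundamental: x₁=6195120, y₁=400729  (since 38379511814400 − 239·160583731441 = 1)

6195120 400729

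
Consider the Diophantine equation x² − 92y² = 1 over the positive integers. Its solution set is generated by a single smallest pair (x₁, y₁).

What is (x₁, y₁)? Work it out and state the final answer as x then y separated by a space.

[9; 1,1,2,4,2,1,1,18] for √92; ℓ=8 ⇒ convergent index 7
i=0: a=9 ⇒ p=9, q=1
…
i=3: a=2 ⇒ p=48, q=5
i=4: a=4 ⇒ p=211, q=22
i=5: a=2 ⇒ p=470, q=49
i=6: a=1 ⇒ p=681, q=71
i=7: a=1 ⇒ p=1151, q=120
(x₁, y₁) = (1151, 120);  1151² − 92·120² = 1 ✓

1151 120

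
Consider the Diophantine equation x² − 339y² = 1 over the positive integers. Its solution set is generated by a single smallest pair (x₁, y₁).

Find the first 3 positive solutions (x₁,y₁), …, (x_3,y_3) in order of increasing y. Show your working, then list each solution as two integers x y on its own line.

√339 → a₀=18, period (2,2,2,1,17,1,2,2,2,36); ℓ=10 even so k=9
i=0: a=18 ⇒ p=18, q=1
i=1: a=2 ⇒ p=37, q=2
i=2: a=2 ⇒ p=92, q=5
i=3: a=2 ⇒ p=221, q=12
i=4: a=1 ⇒ p=313, q=17
i=5: a=17 ⇒ p=5542, q=301
i=6: a=1 ⇒ p=5855, q=318
i=7: a=2 ⇒ p=17252, q=937
i=8: a=2 ⇒ p=40359, q=2192
i=9: a=2 ⇒ p=97970, q=5321
→ (97970, 5321).  Check: 97970²=9598120900, 339·5321²=9598120899, difference 1.
(x_2, y_2) = (97970·97970 + 339·5321·5321, 97970·5321 + 5321·97970) = (19196241799, 1042596740)
(x_3, y_3) = (97970·19196241799 + 339·5321·1042596740, 97970·1042596740 + 5321·19196241799) = (3761311617998090, 204286405230279)

97970 5321
19196241799 1042596740
3761311617998090 204286405230279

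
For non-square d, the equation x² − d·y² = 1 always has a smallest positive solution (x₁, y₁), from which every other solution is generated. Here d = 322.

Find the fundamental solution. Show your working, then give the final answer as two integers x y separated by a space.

√322 = [17; 1,16,1,34, …], period ℓ=4 (even) → k=3
a_0=17:  p_0=17·1+0=17,  q_0=17·0+1=1
a_1=1:  p_1=1·17+1=18,  q_1=1·1+0=1
a_2=16:  p_2=16·18+17=305,  q_2=16·1+1=17
a_3=1:  p_3=1·305+18=323,  q_3=1·17+1=18
→ (323, 18).  Check: 323²=104329, 322·18²=104328, difference 1.

323 18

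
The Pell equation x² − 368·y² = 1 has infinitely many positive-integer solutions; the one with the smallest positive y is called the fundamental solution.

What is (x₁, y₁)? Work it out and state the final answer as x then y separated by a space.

1151 60

[19; 5,2,5,38] for √368; ℓ=4 ⇒ convergent index 3
step 0: (19, 1)  from 19·(1,0) + (0,1)
…
step 2: (211, 11)  from 2·(96,5) + (19,1)
step 3: (1151, 60)  from 5·(211,11) + (96,5)
fundamental: x₁=1151, y₁=60  (since 1324801 − 368·3600 = 1)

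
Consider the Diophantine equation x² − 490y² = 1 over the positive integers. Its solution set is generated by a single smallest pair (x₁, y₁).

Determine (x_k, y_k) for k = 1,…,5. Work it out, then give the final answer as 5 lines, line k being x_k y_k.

1039681 46968
2161873163521 97663474416
4495316905044313921 203077717488555624
9347391150304592810234881 422272088792340335957472
19436609957075163398170578312001 878056535095215307939712337240

d=490: √d = [22; 7,2,1,4,4,4,1,2,7,44] (ℓ=10, even), read p_9/q_9
k=0  a_k=22  p_k/q_k = 22/1
k=1  a_k=7  p_k/q_k = 155/7
…
k=5  a_k=4  p_k/q_k = 9607/434
k=6  a_k=4  p_k/q_k = 40708/1839
k=7  a_k=1  p_k/q_k = 50315/2273
k=8  a_k=2  p_k/q_k = 141338/6385
k=9  a_k=7  p_k/q_k = 1039681/46968
→ (1039681, 46968).  Check: 1039681²=1080936581761, 490·46968²=1080936581760, difference 1.
k=2:  x_2 = 1039681·1039681+490·46968·46968 = 2161873163521,  y_2 = 1039681·46968+46968·1039681 = 97663474416
k=3:  x_3 = 1039681·2161873163521+490·46968·97663474416 = 4495316905044313921,  y_3 = 1039681·97663474416+46968·2161873163521 = 203077717488555624
k=4:  x_4 = 1039681·4495316905044313921+490·46968·203077717488555624 = 9347391150304592810234881,  y_4 = 1039681·203077717488555624+46968·4495316905044313921 = 422272088792340335957472
k=5:  x_5 = 1039681·9347391150304592810234881+490·46968·422272088792340335957472 = 19436609957075163398170578312001,  y_5 = 1039681·422272088792340335957472+46968·9347391150304592810234881 = 878056535095215307939712337240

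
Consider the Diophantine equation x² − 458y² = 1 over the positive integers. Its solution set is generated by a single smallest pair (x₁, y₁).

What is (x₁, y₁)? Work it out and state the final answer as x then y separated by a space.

22899 1070

√458 = [21; 2,2,42, …], period ℓ=3 (odd) → k=5
k=0  a_k=21  p_k/q_k = 21/1
…
k=2  a_k=2  p_k/q_k = 107/5
k=3  a_k=42  p_k/q_k = 4537/212
k=4  a_k=2  p_k/q_k = 9181/429
k=5  a_k=2  p_k/q_k = 22899/1070
fundamental: x₁=22899, y₁=1070  (since 524364201 − 458·1144900 = 1)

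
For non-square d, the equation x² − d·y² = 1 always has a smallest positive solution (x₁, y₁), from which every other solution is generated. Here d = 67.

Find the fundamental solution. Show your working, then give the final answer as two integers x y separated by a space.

48842 5967

√67 → a₀=8, period (5,2,1,1,7,1,1,2,5,16); ℓ=10 even so k=9
step 0: (8, 1)  from 8·(1,0) + (0,1)
…
step 4: (221, 27)  from 1·(131,16) + (90,11)
…
step 6: (1899, 232)  from 1·(1678,205) + (221,27)
step 7: (3577, 437)  from 1·(1899,232) + (1678,205)
step 8: (9053, 1106)  from 2·(3577,437) + (1899,232)
step 9: (48842, 5967)  from 5·(9053,1106) + (3577,437)
(x₁, y₁) = (48842, 5967);  48842² − 67·5967² = 1 ✓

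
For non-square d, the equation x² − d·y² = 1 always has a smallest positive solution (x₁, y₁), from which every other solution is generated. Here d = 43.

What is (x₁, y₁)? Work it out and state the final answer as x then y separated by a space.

3482 531

[6; 1,1,3,1,5,1,3,1,1,12] for √43; ℓ=10 ⇒ convergent index 9
step 0: (6, 1)  from 6·(1,0) + (0,1)
step 1: (7, 1)  from 1·(6,1) + (1,0)
step 2: (13, 2)  from 1·(7,1) + (6,1)
…
step 4: (59, 9)  from 1·(46,7) + (13,2)
…
step 7: (1541, 235)  from 3·(400,61) + (341,52)
step 8: (1941, 296)  from 1·(1541,235) + (400,61)
step 9: (3482, 531)  from 1·(1941,296) + (1541,235)
fundamental: x₁=3482, y₁=531  (since 12124324 − 43·281961 = 1)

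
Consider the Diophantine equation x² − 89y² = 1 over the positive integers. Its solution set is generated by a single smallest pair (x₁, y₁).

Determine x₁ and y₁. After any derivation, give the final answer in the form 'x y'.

√89 → a₀=9, period (2,3,3,2,18); ℓ=5 odd so k=9
a_0=9:  p_0=9·1+0=9,  q_0=9·0+1=1
a_1=2:  p_1=2·9+1=19,  q_1=2·1+0=2
a_2=3:  p_2=3·19+9=66,  q_2=3·2+1=7
a_3=3:  p_3=3·66+19=217,  q_3=3·7+2=23
a_4=2:  p_4=2·217+66=500,  q_4=2·23+7=53
a_5=18:  p_5=18·500+217=9217,  q_5=18·53+23=977
a_6=2:  p_6=2·9217+500=18934,  q_6=2·977+53=2007
a_7=3:  p_7=3·18934+9217=66019,  q_7=3·2007+977=6998
a_8=3:  p_8=3·66019+18934=216991,  q_8=3·6998+2007=23001
a_9=2:  p_9=2·216991+66019=500001,  q_9=2·23001+6998=53000
→ (500001, 53000).  Check: 500001²=250001000001, 89·53000²=250001000000, difference 1.

500001 53000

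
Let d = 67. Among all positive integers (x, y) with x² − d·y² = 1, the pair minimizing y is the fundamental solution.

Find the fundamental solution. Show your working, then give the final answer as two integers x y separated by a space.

√67 → a₀=8, period (5,2,1,1,7,1,1,2,5,16); ℓ=10 even so k=9
k=0  a_k=8  p_k/q_k = 8/1
…
k=2  a_k=2  p_k/q_k = 90/11
k=3  a_k=1  p_k/q_k = 131/16
…
k=5  a_k=7  p_k/q_k = 1678/205
…
k=7  a_k=1  p_k/q_k = 3577/437
k=8  a_k=2  p_k/q_k = 9053/1106
k=9  a_k=5  p_k/q_k = 48842/5967
→ (48842, 5967).  Check: 48842²=2385540964, 67·5967²=2385540963, difference 1.

48842 5967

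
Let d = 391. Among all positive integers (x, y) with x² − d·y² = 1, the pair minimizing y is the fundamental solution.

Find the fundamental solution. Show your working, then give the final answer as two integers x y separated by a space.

7338680 371133

d=391: √d = [19; 1,3,2,2,1,…,3,1,38] (ℓ=16, even), read p_15/q_15
step 0: (19, 1)  from 19·(1,0) + (0,1)
step 1: (20, 1)  from 1·(19,1) + (1,0)
…
step 5: (613, 31)  from 1·(435,22) + (178,9)
…
step 9: (107747, 5449)  from 2·(52519,2656) + (2709,137)
step 10: (160266, 8105)  from 1·(107747,5449) + (52519,2656)
…
step 12: (696292, 35213)  from 2·(268013,13554) + (160266,8105)
step 13: (1660597, 83980)  from 2·(696292,35213) + (268013,13554)
step 14: (5678083, 287153)  from 3·(1660597,83980) + (696292,35213)
step 15: (7338680, 371133)  from 1·(5678083,287153) + (1660597,83980)
fundamental: x₁=7338680, y₁=371133  (since 53856224142400 − 391·137739703689 = 1)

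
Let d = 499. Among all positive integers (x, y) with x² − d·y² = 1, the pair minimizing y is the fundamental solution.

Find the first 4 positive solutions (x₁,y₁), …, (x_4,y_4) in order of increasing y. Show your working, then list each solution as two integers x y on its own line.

4490 201
40320199 1804980
362075382530 16208720199
3251436894799201 145554305582040

√499 → a₀=22, period (2,1,21,1,2,44); ℓ=6 even so k=5
a_0=22:  p_0=22·1+0=22,  q_0=22·0+1=1
…
a_4=1:  p_4=1·1452+67=1519,  q_4=1·65+3=68
a_5=2:  p_5=2·1519+1452=4490,  q_5=2·68+65=201
(x₁, y₁) = (4490, 201);  4490² − 499·201² = 1 ✓
(4490+201√499)^2 = 40320199 + 1804980√499
(4490+201√499)^3 = 362075382530 + 16208720199√499
(4490+201√499)^4 = 3251436894799201 + 145554305582040√499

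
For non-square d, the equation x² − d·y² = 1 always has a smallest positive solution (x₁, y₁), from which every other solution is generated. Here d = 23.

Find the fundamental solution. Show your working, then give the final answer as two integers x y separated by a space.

d=23: √d = [4; 1,3,1,8] (ℓ=4, even), read p_3/q_3
k=0  a_k=4  p_k/q_k = 4/1
k=1  a_k=1  p_k/q_k = 5/1
k=2  a_k=3  p_k/q_k = 19/4
k=3  a_k=1  p_k/q_k = 24/5
fundamental: x₁=24, y₁=5  (since 576 − 23·25 = 1)

24 5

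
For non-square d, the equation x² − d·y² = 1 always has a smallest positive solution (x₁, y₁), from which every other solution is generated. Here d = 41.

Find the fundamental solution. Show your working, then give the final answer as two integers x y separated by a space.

2049 320

√41 = [6; 2,2,12, …], period ℓ=3 (odd) → k=5
a_0=6:  p_0=6·1+0=6,  q_0=6·0+1=1
a_1=2:  p_1=2·6+1=13,  q_1=2·1+0=2
…
a_3=12:  p_3=12·32+13=397,  q_3=12·5+2=62
a_4=2:  p_4=2·397+32=826,  q_4=2·62+5=129
a_5=2:  p_5=2·826+397=2049,  q_5=2·129+62=320
fundamental: x₁=2049, y₁=320  (since 4198401 − 41·102400 = 1)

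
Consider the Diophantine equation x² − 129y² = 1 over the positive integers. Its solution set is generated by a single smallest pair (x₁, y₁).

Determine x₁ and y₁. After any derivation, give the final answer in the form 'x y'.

d=129: √d = [11; 2,1,3,1,6,1,3,1,2,22] (ℓ=10, even), read p_9/q_9
a_0=11:  p_0=11·1+0=11,  q_0=11·0+1=1
a_1=2:  p_1=2·11+1=23,  q_1=2·1+0=2
a_2=1:  p_2=1·23+11=34,  q_2=1·2+1=3
…
a_4=1:  p_4=1·125+34=159,  q_4=1·11+3=14
a_5=6:  p_5=6·159+125=1079,  q_5=6·14+11=95
a_6=1:  p_6=1·1079+159=1238,  q_6=1·95+14=109
a_7=3:  p_7=3·1238+1079=4793,  q_7=3·109+95=422
a_8=1:  p_8=1·4793+1238=6031,  q_8=1·422+109=531
a_9=2:  p_9=2·6031+4793=16855,  q_9=2·531+422=1484
(x₁, y₁) = (16855, 1484);  16855² − 129·1484² = 1 ✓

16855 1484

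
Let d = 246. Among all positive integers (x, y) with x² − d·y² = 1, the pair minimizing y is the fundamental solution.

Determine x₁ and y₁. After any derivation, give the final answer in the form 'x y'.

88805 5662

d=246: √d = [15; 1,2,5,1,14,1,5,2,1,30] (ℓ=10, even), read p_9/q_9
k=0  a_k=15  p_k/q_k = 15/1
k=1  a_k=1  p_k/q_k = 16/1
…
k=3  a_k=5  p_k/q_k = 251/16
k=4  a_k=1  p_k/q_k = 298/19
…
k=6  a_k=1  p_k/q_k = 4721/301
k=7  a_k=5  p_k/q_k = 28028/1787
k=8  a_k=2  p_k/q_k = 60777/3875
k=9  a_k=1  p_k/q_k = 88805/5662
→ (88805, 5662).  Check: 88805²=7886328025, 246·5662²=7886328024, difference 1.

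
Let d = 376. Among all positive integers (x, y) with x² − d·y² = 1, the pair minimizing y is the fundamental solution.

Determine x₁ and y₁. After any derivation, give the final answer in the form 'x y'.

√376 → a₀=19, period (2,1,1,3,1,…,1,2,38); ℓ=16 even so k=15
i=0: a=19 ⇒ p=19, q=1
i=1: a=2 ⇒ p=39, q=2
i=2: a=1 ⇒ p=58, q=3
…
i=4: a=3 ⇒ p=349, q=18
…
i=6: a=2 ⇒ p=1241, q=64
…
i=8: a=4 ⇒ p=12953, q=668
i=9: a=2 ⇒ p=28834, q=1487
…
i=11: a=1 ⇒ p=99455, q=5129
…
i=13: a=1 ⇒ p=468441, q=24158
i=14: a=1 ⇒ p=837427, q=43187
i=15: a=2 ⇒ p=2143295, q=110532
(x₁, y₁) = (2143295, 110532);  2143295² − 376·110532² = 1 ✓

2143295 110532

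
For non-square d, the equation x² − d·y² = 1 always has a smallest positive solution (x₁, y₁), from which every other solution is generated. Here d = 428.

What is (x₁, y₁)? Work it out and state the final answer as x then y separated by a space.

[20; 1,2,4,1,5,10,5,1,4,2,1,40] for √428; ℓ=12 ⇒ convergent index 11
i=0: a=20 ⇒ p=20, q=1
i=1: a=1 ⇒ p=21, q=1
i=2: a=2 ⇒ p=62, q=3
…
i=4: a=1 ⇒ p=331, q=16
i=5: a=5 ⇒ p=1924, q=93
i=6: a=10 ⇒ p=19571, q=946
i=7: a=5 ⇒ p=99779, q=4823
i=8: a=1 ⇒ p=119350, q=5769
i=9: a=4 ⇒ p=577179, q=27899
i=10: a=2 ⇒ p=1273708, q=61567
i=11: a=1 ⇒ p=1850887, q=89466
(x₁, y₁) = (1850887, 89466);  1850887² − 428·89466² = 1 ✓

1850887 89466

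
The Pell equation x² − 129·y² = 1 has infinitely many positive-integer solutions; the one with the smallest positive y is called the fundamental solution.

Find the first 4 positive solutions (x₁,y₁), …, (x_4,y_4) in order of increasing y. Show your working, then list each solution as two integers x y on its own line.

16855 1484
568182049 50025640
19153416854935 1686364322916
645661681611676801 56847341275472720

[11; 2,1,3,1,6,1,3,1,2,22] for √129; ℓ=10 ⇒ convergent index 9
step 0: (11, 1)  from 11·(1,0) + (0,1)
step 1: (23, 2)  from 2·(11,1) + (1,0)
step 2: (34, 3)  from 1·(23,2) + (11,1)
…
step 4: (159, 14)  from 1·(125,11) + (34,3)
step 5: (1079, 95)  from 6·(159,14) + (125,11)
step 6: (1238, 109)  from 1·(1079,95) + (159,14)
step 7: (4793, 422)  from 3·(1238,109) + (1079,95)
step 8: (6031, 531)  from 1·(4793,422) + (1238,109)
step 9: (16855, 1484)  from 2·(6031,531) + (4793,422)
fundamental: x₁=16855, y₁=1484  (since 284091025 − 129·2202256 = 1)
(16855+1484√129)^2 = 568182049 + 50025640√129
(16855+1484√129)^3 = 19153416854935 + 1686364322916√129
(16855+1484√129)^4 = 645661681611676801 + 56847341275472720√129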